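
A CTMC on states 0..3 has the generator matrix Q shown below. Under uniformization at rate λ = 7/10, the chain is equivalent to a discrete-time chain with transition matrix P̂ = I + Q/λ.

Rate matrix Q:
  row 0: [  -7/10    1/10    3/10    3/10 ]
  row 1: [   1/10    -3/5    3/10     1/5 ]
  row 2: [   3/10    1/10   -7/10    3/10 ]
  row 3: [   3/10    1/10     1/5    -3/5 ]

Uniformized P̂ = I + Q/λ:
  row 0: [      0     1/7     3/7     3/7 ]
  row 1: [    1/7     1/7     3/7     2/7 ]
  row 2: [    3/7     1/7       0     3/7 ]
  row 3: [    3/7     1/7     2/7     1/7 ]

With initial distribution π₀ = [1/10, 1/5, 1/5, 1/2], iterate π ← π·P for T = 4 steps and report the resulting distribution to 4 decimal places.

π = [0.2669, 0.1429, 0.2713, 0.3189]

t=0: π = [0.1000, 0.2000, 0.2000, 0.5000]
t=1: π = [0.3286, 0.1429, 0.2714, 0.2571]
t=2: π = [0.2469, 0.1429, 0.2755, 0.3347]
t=3: π = [0.2819, 0.1429, 0.2627, 0.3125]
t=4: π = [0.2669, 0.1429, 0.2713, 0.3189]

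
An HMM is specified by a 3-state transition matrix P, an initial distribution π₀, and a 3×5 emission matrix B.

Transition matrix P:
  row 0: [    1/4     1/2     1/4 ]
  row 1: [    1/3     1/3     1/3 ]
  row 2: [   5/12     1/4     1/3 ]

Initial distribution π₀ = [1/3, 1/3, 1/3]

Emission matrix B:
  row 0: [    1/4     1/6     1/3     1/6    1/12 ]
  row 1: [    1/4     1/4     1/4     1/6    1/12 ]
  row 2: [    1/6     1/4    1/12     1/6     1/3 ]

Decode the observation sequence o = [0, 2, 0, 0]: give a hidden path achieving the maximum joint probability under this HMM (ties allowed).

t=0: δ = [8.333e-02, 8.333e-02, 5.556e-02]  (obs o_0=0)
t=1: δ = [9.259e-03, 1.042e-02, 2.315e-03]  ψ = [1, 0, 1]  (obs o_1=2)
t=2: δ = [8.681e-04, 1.157e-03, 5.787e-04]  ψ = [1, 0, 1]  (obs o_2=0)
t=3: δ = [9.645e-05, 1.085e-04, 6.430e-05]  ψ = [1, 0, 1]  (obs o_3=0)
backtrack: best end state = 1; path = [0, 1, 0, 1]

path = [0, 1, 0, 1]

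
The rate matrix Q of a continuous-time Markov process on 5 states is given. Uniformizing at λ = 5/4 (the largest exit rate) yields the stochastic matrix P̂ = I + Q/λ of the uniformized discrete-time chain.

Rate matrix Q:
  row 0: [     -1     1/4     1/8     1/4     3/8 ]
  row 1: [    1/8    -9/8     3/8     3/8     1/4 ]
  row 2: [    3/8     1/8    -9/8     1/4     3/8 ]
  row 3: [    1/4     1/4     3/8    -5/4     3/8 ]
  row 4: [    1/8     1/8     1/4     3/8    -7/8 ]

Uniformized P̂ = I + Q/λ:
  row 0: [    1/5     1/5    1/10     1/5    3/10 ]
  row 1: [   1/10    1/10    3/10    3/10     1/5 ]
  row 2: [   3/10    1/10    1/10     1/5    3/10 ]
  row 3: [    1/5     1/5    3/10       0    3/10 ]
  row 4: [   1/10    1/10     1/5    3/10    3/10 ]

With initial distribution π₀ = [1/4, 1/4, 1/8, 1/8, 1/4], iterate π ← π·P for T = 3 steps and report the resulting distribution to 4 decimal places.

π = [0.1775, 0.1375, 0.1956, 0.2033, 0.2861]

t=0: π = [0.2500, 0.2500, 0.1250, 0.1250, 0.2500]
t=1: π = [0.1625, 0.1375, 0.2000, 0.2250, 0.2750]
t=2: π = [0.1788, 0.1388, 0.2000, 0.1963, 0.2863]
t=3: π = [0.1775, 0.1375, 0.1956, 0.2033, 0.2861]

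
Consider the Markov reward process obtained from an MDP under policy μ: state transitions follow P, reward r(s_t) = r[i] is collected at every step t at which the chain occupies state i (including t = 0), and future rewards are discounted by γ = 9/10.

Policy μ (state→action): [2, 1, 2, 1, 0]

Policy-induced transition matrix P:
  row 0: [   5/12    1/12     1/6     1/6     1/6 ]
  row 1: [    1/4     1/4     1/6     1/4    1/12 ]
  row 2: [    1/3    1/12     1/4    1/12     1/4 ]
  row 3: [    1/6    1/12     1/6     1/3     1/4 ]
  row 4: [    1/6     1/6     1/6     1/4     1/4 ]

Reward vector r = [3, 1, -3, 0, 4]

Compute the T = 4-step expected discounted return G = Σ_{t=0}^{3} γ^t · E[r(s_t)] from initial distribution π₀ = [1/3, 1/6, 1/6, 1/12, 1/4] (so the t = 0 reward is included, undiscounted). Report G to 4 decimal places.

G = 4.6827

t=0: π = [0.3333, 0.1667, 0.1667, 0.0833, 0.2500], E[r] = 1.6667, γ^t·E[r] = 1.666667, running G = 1.666667
t=1: π = [0.2917, 0.1319, 0.1806, 0.2014, 0.1944], E[r] = 1.2431, γ^t·E[r] = 1.118750, running G = 2.785417
t=2: π = [0.2807, 0.1215, 0.1817, 0.2124, 0.2037], E[r] = 1.2332, γ^t·E[r] = 0.998906, running G = 3.784323
t=3: π = [0.2772, 0.1206, 0.1818, 0.2140, 0.2064], E[r] = 1.2323, γ^t·E[r] = 0.898348, running G = 4.682671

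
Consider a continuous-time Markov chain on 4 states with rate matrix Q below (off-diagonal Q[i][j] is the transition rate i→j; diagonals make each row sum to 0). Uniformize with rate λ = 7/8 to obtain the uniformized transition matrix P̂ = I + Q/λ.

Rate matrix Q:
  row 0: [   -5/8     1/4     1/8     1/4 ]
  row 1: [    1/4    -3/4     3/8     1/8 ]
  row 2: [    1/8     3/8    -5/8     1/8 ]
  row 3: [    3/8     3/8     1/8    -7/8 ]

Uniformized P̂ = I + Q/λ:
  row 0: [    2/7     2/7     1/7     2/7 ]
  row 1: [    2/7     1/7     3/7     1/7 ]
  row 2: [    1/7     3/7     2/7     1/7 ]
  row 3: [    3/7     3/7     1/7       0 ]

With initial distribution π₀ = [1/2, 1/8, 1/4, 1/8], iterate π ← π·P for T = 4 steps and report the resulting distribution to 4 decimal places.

t=0: π = [0.5000, 0.1250, 0.2500, 0.1250]
t=1: π = [0.2679, 0.3214, 0.2143, 0.1964]
t=2: π = [0.2832, 0.2985, 0.2653, 0.1531]
t=3: π = [0.2697, 0.3028, 0.2660, 0.1614]
t=4: π = [0.2708, 0.3035, 0.2674, 0.1583]

π = [0.2708, 0.3035, 0.2674, 0.1583]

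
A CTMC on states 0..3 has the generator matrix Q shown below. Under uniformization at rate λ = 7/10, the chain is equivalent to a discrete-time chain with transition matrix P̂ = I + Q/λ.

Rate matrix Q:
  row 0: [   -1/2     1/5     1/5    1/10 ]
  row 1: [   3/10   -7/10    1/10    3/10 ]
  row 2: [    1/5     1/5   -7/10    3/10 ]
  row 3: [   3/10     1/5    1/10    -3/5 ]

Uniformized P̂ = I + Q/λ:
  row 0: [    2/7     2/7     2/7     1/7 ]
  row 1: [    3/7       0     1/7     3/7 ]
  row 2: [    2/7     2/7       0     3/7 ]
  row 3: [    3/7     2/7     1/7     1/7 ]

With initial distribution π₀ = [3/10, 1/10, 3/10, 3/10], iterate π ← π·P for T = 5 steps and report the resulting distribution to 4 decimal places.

t=0: π = [0.3000, 0.1000, 0.3000, 0.3000]
t=1: π = [0.3429, 0.2571, 0.1429, 0.2571]
t=2: π = [0.3592, 0.2122, 0.1714, 0.2571]
t=3: π = [0.3528, 0.2251, 0.1697, 0.2525]
t=4: π = [0.3539, 0.2214, 0.1690, 0.2556]
t=5: π = [0.3539, 0.2225, 0.1693, 0.2544]

π = [0.3539, 0.2225, 0.1693, 0.2544]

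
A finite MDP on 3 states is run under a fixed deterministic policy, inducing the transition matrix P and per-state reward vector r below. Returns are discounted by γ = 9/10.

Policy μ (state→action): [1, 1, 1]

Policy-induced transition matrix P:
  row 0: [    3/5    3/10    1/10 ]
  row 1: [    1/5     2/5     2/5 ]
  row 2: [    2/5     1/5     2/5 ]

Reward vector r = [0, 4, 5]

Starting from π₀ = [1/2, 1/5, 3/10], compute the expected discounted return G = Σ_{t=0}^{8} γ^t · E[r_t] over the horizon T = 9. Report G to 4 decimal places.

G = 15.3056

t=0: π = [0.5000, 0.2000, 0.3000], E[r] = 2.3000, γ^t·E[r] = 2.300000, running G = 2.300000
t=1: π = [0.4600, 0.2900, 0.2500], E[r] = 2.4100, γ^t·E[r] = 2.169000, running G = 4.469000
t=2: π = [0.4340, 0.3040, 0.2620], E[r] = 2.5260, γ^t·E[r] = 2.046060, running G = 6.515060
t=3: π = [0.4260, 0.3042, 0.2698], E[r] = 2.5658, γ^t·E[r] = 1.870468, running G = 8.385528
t=4: π = [0.4244, 0.3034, 0.2722], E[r] = 2.5748, γ^t·E[r] = 1.689300, running G = 10.074828
t=5: π = [0.4242, 0.3031, 0.2727], E[r] = 2.5760, γ^t·E[r] = 1.521076, running G = 11.595904
t=6: π = [0.4242, 0.3030, 0.2727], E[r] = 2.5759, γ^t·E[r] = 1.368937, running G = 12.964842
t=7: π = [0.4242, 0.3030, 0.2727], E[r] = 2.5758, γ^t·E[r] = 1.231998, running G = 14.196839
t=8: π = [0.4242, 0.3030, 0.2727], E[r] = 2.5758, γ^t·E[r] = 1.108783, running G = 15.305623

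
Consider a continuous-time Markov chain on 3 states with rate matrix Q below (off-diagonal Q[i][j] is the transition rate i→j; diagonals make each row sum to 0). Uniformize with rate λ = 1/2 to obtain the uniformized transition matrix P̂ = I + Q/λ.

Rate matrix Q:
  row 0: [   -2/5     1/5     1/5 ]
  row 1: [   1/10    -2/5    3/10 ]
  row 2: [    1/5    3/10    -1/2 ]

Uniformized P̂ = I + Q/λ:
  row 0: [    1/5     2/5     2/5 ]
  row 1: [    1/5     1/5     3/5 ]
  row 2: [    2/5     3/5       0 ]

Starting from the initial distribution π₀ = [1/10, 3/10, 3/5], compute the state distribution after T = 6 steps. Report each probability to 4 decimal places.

π = [0.2665, 0.3873, 0.3462]

t=0: π = [0.1000, 0.3000, 0.6000]
t=1: π = [0.3200, 0.4600, 0.2200]
t=2: π = [0.2440, 0.3520, 0.4040]
t=3: π = [0.2808, 0.4104, 0.3088]
t=4: π = [0.2618, 0.3797, 0.3586]
t=5: π = [0.2717, 0.3958, 0.3325]
t=6: π = [0.2665, 0.3873, 0.3462]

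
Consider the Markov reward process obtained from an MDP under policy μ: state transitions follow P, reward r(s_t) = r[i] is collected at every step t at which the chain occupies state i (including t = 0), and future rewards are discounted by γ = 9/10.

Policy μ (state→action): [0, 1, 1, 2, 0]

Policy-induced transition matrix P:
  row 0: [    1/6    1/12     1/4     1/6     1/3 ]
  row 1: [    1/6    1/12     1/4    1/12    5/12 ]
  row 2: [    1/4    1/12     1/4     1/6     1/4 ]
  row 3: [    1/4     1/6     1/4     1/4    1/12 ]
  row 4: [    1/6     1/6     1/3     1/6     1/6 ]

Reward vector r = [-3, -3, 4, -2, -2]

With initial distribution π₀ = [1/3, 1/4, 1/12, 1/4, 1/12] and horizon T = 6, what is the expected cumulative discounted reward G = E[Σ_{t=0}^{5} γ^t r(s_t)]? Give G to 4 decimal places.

t=0: π = [0.3333, 0.2500, 0.0833, 0.2500, 0.0833], E[r] = -2.0833, γ^t·E[r] = -2.083333, running G = -2.083333
t=1: π = [0.1944, 0.1111, 0.2569, 0.1667, 0.2708], E[r] = -0.7639, γ^t·E[r] = -0.687500, running G = -2.770833
t=2: π = [0.2020, 0.1198, 0.2726, 0.1713, 0.2344], E[r] = -0.6863, γ^t·E[r] = -0.555938, running G = -3.326771
t=3: π = [0.2037, 0.1171, 0.2695, 0.1710, 0.2387], E[r] = -0.7036, γ^t·E[r] = -0.512930, running G = -3.839701
t=4: π = [0.2034, 0.1175, 0.2699, 0.1712, 0.2381], E[r] = -0.7015, γ^t·E[r] = -0.460247, running G = -4.299948
t=5: π = [0.2034, 0.1174, 0.2698, 0.1711, 0.2382], E[r] = -0.7018, γ^t·E[r] = -0.414409, running G = -4.714356

G = -4.7144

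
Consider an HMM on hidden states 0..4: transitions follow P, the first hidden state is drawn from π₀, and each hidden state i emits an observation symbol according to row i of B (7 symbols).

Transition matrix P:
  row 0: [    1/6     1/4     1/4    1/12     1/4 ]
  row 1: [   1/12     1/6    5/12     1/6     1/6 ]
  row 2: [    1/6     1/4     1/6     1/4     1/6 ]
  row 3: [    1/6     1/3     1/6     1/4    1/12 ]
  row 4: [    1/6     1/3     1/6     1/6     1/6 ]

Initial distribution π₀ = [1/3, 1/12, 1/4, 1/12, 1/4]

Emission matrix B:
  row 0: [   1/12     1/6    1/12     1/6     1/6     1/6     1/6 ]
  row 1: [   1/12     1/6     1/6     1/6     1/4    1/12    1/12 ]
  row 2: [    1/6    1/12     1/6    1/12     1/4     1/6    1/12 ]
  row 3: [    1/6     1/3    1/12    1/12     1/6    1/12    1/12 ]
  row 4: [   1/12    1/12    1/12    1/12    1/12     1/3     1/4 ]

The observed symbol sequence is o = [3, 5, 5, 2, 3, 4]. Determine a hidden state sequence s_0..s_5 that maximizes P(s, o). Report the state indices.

t=0: δ = [5.556e-02, 1.389e-02, 2.083e-02, 6.944e-03, 2.083e-02]  (obs o_0=3)
t=1: δ = [1.543e-03, 1.157e-03, 2.315e-03, 4.340e-04, 4.630e-03]  ψ = [0, 0, 0, 2, 0]  (obs o_1=5)
t=2: δ = [1.286e-04, 1.286e-04, 1.286e-04, 6.430e-05, 2.572e-04]  ψ = [4, 4, 4, 4, 4]  (obs o_2=5)
t=3: δ = [3.572e-06, 1.429e-05, 8.931e-06, 3.572e-06, 3.572e-06]  ψ = [4, 4, 1, 4, 4]  (obs o_3=2)
t=4: δ = [2.481e-07, 3.969e-07, 4.961e-07, 1.985e-07, 1.985e-07]  ψ = [2, 1, 1, 1, 1]  (obs o_4=3)
t=5: δ = [1.378e-08, 3.101e-08, 4.135e-08, 2.067e-08, 6.891e-09]  ψ = [2, 2, 1, 2, 2]  (obs o_5=4)
backtrack: best end state = 2; path = [0, 4, 4, 1, 1, 2]

path = [0, 4, 4, 1, 1, 2]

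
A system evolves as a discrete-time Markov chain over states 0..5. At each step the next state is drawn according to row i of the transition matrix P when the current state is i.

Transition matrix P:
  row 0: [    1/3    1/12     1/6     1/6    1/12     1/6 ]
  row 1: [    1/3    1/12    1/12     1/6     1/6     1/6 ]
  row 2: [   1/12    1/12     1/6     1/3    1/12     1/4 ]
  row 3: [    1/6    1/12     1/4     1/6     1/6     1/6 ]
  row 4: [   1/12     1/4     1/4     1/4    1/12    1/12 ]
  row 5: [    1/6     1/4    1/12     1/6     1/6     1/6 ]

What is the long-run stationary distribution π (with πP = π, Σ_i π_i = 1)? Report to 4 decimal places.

Balance equations π_j = Σ_i π_i·P[i][j]:
  π_0 = 1/3·π_0 + 1/3·π_1 + 1/12·π_2 + 1/6·π_3 + 1/12·π_4 + 1/6·π_5
  π_1 = 1/12·π_0 + 1/12·π_1 + 1/12·π_2 + 1/12·π_3 + 1/4·π_4 + 1/4·π_5
  π_2 = 1/6·π_0 + 1/12·π_1 + 1/6·π_2 + 1/4·π_3 + 1/4·π_4 + 1/12·π_5
  π_3 = 1/6·π_0 + 1/6·π_1 + 1/3·π_2 + 1/6·π_3 + 1/4·π_4 + 1/6·π_5
  π_4 = 1/12·π_0 + 1/6·π_1 + 1/12·π_2 + 1/6·π_3 + 1/12·π_4 + 1/6·π_5
  normalize: π_0 + π_1 + π_2 + π_3 + π_4 + π_5 = 1
Solving the linear system gives exactly π = [2402/12189, 539/4063, 2060/12189, 5005/24378, 1532/12189, 4151/24378].

π = [0.1971, 0.1327, 0.1690, 0.2053, 0.1257, 0.1703]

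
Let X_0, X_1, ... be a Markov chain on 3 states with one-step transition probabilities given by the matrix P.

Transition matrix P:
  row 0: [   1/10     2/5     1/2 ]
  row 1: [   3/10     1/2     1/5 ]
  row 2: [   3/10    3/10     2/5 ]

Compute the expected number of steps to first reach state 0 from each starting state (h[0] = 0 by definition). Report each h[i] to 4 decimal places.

First-step conditioning: h[0] = 0; for i ≠ 0, h[i] = 1 + Σ_k P[i][k]·h[k].
  h[1] = 1 + 1/2·h[1] + 1/5·h[2]
  h[2] = 1 + 3/10·h[1] + 2/5·h[2]
Solving the 2×2 linear system over states ≠ 0 gives exactly h = [0, 10/3, 10/3] (h[0] = 0 is the target).

h = [0.0000, 3.3333, 3.3333]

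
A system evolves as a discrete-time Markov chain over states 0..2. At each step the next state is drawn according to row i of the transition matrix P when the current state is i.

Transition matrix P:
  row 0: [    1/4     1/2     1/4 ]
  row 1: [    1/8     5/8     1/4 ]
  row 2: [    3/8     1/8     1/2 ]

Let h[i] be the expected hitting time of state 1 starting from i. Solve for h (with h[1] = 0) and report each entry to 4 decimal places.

h = [2.6667, 0.0000, 4.0000]

First-step conditioning: h[1] = 0; for i ≠ 1, h[i] = 1 + Σ_k P[i][k]·h[k].
  h[0] = 1 + 1/4·h[0] + 1/4·h[2]
  h[2] = 1 + 3/8·h[0] + 1/2·h[2]
Solving the 2×2 linear system over states ≠ 1 gives exactly h = [8/3, 0, 4] (h[1] = 0 is the target).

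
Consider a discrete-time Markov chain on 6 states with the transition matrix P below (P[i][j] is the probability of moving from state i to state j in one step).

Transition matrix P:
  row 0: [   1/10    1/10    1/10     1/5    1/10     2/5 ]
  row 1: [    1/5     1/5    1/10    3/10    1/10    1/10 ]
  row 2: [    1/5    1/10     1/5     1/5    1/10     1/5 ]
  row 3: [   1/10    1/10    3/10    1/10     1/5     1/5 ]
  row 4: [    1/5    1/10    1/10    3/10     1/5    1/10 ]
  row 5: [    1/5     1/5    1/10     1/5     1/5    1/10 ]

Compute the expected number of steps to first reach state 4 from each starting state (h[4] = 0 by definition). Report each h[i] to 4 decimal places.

First-step conditioning: h[4] = 0; for i ≠ 4, h[i] = 1 + Σ_k P[i][k]·h[k].
  h[0] = 1 + 1/10·h[0] + 1/10·h[1] + 1/10·h[2] + 1/5·h[3] + 2/5·h[5]
  h[1] = 1 + 1/5·h[0] + 1/5·h[1] + 1/10·h[2] + 3/10·h[3] + 1/10·h[5]
  h[2] = 1 + 1/5·h[0] + 1/10·h[1] + 1/5·h[2] + 1/5·h[3] + 1/5·h[5]
  h[3] = 1 + 1/10·h[0] + 1/10·h[1] + 3/10·h[2] + 1/10·h[3] + 1/5·h[5]
  h[5] = 1 + 1/5·h[0] + 1/5·h[1] + 1/10·h[2] + 1/5·h[3] + 1/10·h[5]
Solving the 5×5 linear system over states ≠ 4 gives exactly h = [29755/4216, 445/62, 30255/4216, 13775/2108, 0, 27505/4216] (h[4] = 0 is the target).

h = [7.0576, 7.1774, 7.1762, 6.5346, 0.0000, 6.5240]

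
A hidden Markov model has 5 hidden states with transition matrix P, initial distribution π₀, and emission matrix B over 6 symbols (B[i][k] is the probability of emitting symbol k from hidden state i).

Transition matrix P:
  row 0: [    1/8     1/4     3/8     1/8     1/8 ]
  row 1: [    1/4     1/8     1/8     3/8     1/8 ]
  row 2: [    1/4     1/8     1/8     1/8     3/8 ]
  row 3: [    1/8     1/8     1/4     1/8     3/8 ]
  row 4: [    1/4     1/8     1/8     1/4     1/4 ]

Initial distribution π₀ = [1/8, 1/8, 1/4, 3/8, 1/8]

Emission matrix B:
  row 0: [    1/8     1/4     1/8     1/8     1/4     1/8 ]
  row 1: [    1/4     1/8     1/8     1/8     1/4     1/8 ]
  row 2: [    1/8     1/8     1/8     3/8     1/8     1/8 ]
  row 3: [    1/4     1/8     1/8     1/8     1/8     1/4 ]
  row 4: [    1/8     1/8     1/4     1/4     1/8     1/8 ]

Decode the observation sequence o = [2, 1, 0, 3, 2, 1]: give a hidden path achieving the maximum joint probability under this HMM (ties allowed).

t=0: δ = [1.562e-02, 1.562e-02, 3.125e-02, 4.688e-02, 3.125e-02]  (obs o_0=2)
t=1: δ = [1.953e-03, 7.324e-04, 1.465e-03, 9.766e-04, 2.197e-03]  ψ = [2, 3, 3, 4, 3]  (obs o_1=1)
t=2: δ = [6.866e-05, 1.221e-04, 9.155e-05, 1.373e-04, 6.866e-05]  ψ = [4, 0, 0, 4, 2]  (obs o_2=0)
t=3: δ = [3.815e-06, 2.146e-06, 1.287e-05, 5.722e-06, 1.287e-05]  ψ = [1, 0, 3, 1, 3]  (obs o_3=3)
t=4: δ = [4.023e-07, 2.012e-07, 2.012e-07, 4.023e-07, 1.207e-06]  ψ = [2, 2, 2, 4, 2]  (obs o_4=2)
t=5: δ = [7.544e-08, 1.886e-08, 1.886e-08, 3.772e-08, 3.772e-08]  ψ = [4, 4, 0, 4, 4]  (obs o_5=1)
backtrack: best end state = 0; path = [3, 4, 3, 2, 4, 0]

path = [3, 4, 3, 2, 4, 0]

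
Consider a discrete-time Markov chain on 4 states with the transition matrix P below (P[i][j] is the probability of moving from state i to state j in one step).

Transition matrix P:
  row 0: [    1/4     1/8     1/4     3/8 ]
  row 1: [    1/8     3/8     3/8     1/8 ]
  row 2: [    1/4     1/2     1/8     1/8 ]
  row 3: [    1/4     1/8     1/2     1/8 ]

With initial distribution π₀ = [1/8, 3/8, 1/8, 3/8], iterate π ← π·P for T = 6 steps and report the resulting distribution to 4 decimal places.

t=0: π = [0.1250, 0.3750, 0.1250, 0.3750]
t=1: π = [0.2031, 0.2656, 0.3750, 0.1563]
t=2: π = [0.2168, 0.3320, 0.2754, 0.1758]
t=3: π = [0.2085, 0.3113, 0.3010, 0.1792]
t=4: π = [0.2111, 0.3157, 0.2961, 0.1771]
t=5: π = [0.2105, 0.3150, 0.2967, 0.1778]
t=6: π = [0.2106, 0.3150, 0.2967, 0.1776]

π = [0.2106, 0.3150, 0.2967, 0.1776]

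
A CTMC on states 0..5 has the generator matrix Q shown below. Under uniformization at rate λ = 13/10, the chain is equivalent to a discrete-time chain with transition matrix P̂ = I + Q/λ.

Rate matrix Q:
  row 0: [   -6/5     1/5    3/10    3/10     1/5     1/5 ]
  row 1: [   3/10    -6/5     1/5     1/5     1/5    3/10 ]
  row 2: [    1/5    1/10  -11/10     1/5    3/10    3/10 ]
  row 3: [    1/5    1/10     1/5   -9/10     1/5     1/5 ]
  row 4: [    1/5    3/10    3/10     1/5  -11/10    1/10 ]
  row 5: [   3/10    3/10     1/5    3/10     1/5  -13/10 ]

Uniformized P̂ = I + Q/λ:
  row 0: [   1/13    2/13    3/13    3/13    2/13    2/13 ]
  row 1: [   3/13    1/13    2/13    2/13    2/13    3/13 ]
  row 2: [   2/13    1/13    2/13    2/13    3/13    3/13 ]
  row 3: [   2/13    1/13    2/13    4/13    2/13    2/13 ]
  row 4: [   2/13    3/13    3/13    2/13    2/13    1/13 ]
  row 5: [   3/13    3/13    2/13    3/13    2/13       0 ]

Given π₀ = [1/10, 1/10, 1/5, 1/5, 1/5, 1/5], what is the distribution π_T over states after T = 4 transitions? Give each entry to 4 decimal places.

π = [0.1629, 0.1372, 0.1793, 0.2096, 0.1676, 0.1433]

t=0: π = [0.1000, 0.1000, 0.2000, 0.2000, 0.2000, 0.2000]
t=1: π = [0.1692, 0.1462, 0.1769, 0.2077, 0.1692, 0.1308]
t=2: π = [0.1621, 0.1361, 0.1799, 0.2089, 0.1675, 0.1456]
t=3: π = [0.1630, 0.1376, 0.1792, 0.2096, 0.1677, 0.1429]
t=4: π = [0.1629, 0.1372, 0.1793, 0.2096, 0.1676, 0.1433]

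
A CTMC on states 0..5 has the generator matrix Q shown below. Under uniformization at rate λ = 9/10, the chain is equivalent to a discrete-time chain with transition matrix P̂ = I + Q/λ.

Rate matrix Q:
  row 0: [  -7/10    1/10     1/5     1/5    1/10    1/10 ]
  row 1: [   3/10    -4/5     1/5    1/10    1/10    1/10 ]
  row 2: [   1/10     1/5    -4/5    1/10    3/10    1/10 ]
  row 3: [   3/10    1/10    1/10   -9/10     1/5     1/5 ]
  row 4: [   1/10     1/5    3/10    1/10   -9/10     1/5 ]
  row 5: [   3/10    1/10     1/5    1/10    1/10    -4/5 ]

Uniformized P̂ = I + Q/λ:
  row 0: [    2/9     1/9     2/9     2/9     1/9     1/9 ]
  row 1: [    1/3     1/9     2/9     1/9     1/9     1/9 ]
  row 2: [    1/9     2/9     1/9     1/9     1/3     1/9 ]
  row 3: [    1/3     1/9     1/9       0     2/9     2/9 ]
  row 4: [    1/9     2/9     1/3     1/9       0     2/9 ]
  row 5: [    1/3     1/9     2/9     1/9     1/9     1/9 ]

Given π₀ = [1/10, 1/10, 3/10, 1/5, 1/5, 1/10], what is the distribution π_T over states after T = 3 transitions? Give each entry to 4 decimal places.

π = [0.2292, 0.1505, 0.2012, 0.1228, 0.1554, 0.1409]

t=0: π = [0.1000, 0.1000, 0.3000, 0.2000, 0.2000, 0.1000]
t=1: π = [0.2111, 0.1667, 0.1889, 0.1000, 0.1778, 0.1556]
t=2: π = [0.2284, 0.1519, 0.2099, 0.1235, 0.1444, 0.1420]
t=3: π = [0.2292, 0.1505, 0.2012, 0.1228, 0.1554, 0.1409]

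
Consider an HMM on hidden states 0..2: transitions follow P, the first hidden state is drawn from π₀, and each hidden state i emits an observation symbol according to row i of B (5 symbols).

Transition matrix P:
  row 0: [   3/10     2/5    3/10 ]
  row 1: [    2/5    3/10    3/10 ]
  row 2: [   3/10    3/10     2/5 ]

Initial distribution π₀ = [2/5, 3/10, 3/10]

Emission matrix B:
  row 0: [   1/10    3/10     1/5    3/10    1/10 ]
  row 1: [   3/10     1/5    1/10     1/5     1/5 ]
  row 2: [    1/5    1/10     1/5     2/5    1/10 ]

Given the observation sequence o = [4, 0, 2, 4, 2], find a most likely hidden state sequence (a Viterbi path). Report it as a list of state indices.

t=0: δ = [4.000e-02, 6.000e-02, 3.000e-02]  (obs o_0=4)
t=1: δ = [2.400e-03, 5.400e-03, 3.600e-03]  ψ = [1, 1, 1]  (obs o_1=0)
t=2: δ = [4.320e-04, 1.620e-04, 3.240e-04]  ψ = [1, 1, 1]  (obs o_2=2)
t=3: δ = [1.296e-05, 3.456e-05, 1.296e-05]  ψ = [0, 0, 0]  (obs o_3=4)
t=4: δ = [2.765e-06, 1.037e-06, 2.074e-06]  ψ = [1, 1, 1]  (obs o_4=2)
backtrack: best end state = 0; path = [1, 1, 0, 1, 0]

path = [1, 1, 0, 1, 0]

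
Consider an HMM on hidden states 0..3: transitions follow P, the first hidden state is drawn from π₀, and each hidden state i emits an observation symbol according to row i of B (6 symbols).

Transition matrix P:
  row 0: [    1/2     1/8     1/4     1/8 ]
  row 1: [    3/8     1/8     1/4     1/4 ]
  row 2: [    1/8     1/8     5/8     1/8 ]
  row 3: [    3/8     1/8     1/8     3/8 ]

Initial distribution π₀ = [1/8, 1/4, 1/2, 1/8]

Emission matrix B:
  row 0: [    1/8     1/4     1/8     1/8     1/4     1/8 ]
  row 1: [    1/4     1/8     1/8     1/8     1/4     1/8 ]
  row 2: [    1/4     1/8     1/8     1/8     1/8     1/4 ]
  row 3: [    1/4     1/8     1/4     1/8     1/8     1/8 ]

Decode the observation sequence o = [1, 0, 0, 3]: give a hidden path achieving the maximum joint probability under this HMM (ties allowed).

t=0: δ = [3.125e-02, 3.125e-02, 6.250e-02, 1.562e-02]  (obs o_0=1)
t=1: δ = [1.953e-03, 1.953e-03, 9.766e-03, 1.953e-03]  ψ = [0, 2, 2, 1]  (obs o_1=0)
t=2: δ = [1.526e-04, 3.052e-04, 1.526e-03, 3.052e-04]  ψ = [2, 2, 2, 2]  (obs o_2=0)
t=3: δ = [2.384e-05, 2.384e-05, 1.192e-04, 2.384e-05]  ψ = [2, 2, 2, 2]  (obs o_3=3)
backtrack: best end state = 2; path = [2, 2, 2, 2]

path = [2, 2, 2, 2]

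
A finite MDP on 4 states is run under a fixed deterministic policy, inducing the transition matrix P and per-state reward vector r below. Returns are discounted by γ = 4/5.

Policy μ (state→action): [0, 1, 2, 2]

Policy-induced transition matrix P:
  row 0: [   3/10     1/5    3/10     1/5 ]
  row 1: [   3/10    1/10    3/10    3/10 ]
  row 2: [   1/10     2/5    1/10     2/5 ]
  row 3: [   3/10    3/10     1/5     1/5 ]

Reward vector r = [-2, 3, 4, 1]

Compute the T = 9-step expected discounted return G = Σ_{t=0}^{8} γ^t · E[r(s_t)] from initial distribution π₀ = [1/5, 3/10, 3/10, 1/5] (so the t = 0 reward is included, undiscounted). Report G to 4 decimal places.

G = 6.6255

t=0: π = [0.2000, 0.3000, 0.3000, 0.2000], E[r] = 1.9000, γ^t·E[r] = 1.900000, running G = 1.900000
t=1: π = [0.2400, 0.2500, 0.2200, 0.2900], E[r] = 1.4400, γ^t·E[r] = 1.152000, running G = 3.052000
t=2: π = [0.2560, 0.2480, 0.2270, 0.2690], E[r] = 1.4090, γ^t·E[r] = 0.901760, running G = 3.953760
t=3: π = [0.2546, 0.2475, 0.2277, 0.2702], E[r] = 1.4143, γ^t·E[r] = 0.724122, running G = 4.677882
t=4: π = [0.2545, 0.2478, 0.2274, 0.2703], E[r] = 1.4146, γ^t·E[r] = 0.579404, running G = 5.257285
t=5: π = [0.2545, 0.2477, 0.2275, 0.2703], E[r] = 1.4144, γ^t·E[r] = 0.463466, running G = 5.720751
t=6: π = [0.2545, 0.2477, 0.2275, 0.2703], E[r] = 1.4144, γ^t·E[r] = 0.370781, running G = 6.091533
t=7: π = [0.2545, 0.2477, 0.2275, 0.2703], E[r] = 1.4144, γ^t·E[r] = 0.296624, running G = 6.388157
t=8: π = [0.2545, 0.2477, 0.2275, 0.2703], E[r] = 1.4144, γ^t·E[r] = 0.237299, running G = 6.625456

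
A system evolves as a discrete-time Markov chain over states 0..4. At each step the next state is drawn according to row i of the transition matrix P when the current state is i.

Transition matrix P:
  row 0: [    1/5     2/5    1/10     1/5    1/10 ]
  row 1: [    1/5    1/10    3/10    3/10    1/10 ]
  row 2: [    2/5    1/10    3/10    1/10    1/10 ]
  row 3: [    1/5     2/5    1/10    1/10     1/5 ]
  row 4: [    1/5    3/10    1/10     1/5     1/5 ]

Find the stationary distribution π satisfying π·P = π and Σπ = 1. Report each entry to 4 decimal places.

π = [0.2377, 0.2540, 0.1885, 0.1878, 0.1320]

Balance equations π_j = Σ_i π_i·P[i][j]:
  π_0 = 1/5·π_0 + 1/5·π_1 + 2/5·π_2 + 1/5·π_3 + 1/5·π_4
  π_1 = 2/5·π_0 + 1/10·π_1 + 1/10·π_2 + 2/5·π_3 + 3/10·π_4
  π_2 = 1/10·π_0 + 3/10·π_1 + 3/10·π_2 + 1/10·π_3 + 1/10·π_4
  π_3 = 1/5·π_0 + 3/10·π_1 + 1/10·π_2 + 1/10·π_3 + 1/5·π_4
  normalize: π_0 + π_1 + π_2 + π_3 + π_4 = 1
Solving the linear system gives exactly π = [1295/5448, 173/681, 1027/5448, 341/1816, 719/5448].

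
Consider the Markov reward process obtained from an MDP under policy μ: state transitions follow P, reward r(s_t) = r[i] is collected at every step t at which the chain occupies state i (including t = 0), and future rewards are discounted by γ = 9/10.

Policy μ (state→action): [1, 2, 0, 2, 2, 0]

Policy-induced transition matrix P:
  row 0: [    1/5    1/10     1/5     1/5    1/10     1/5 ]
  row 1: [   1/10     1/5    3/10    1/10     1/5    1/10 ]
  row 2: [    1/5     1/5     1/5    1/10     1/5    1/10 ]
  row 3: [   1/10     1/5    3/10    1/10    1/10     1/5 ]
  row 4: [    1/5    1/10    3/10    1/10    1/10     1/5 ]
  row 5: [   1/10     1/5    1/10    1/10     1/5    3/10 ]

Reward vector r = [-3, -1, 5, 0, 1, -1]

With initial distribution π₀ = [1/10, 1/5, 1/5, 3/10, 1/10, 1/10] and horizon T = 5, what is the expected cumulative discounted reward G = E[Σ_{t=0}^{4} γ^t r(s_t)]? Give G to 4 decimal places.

G = 2.1306

t=0: π = [0.1000, 0.2000, 0.2000, 0.3000, 0.1000, 0.1000], E[r] = 0.5000, γ^t·E[r] = 0.500000, running G = 0.500000
t=1: π = [0.1400, 0.1800, 0.2500, 0.1100, 0.1500, 0.1700], E[r] = 0.6300, γ^t·E[r] = 0.567000, running G = 1.067000
t=2: π = [0.1540, 0.1710, 0.2270, 0.1140, 0.1600, 0.1740], E[r] = 0.4880, γ^t·E[r] = 0.395280, running G = 1.462280
t=3: π = [0.1541, 0.1686, 0.2271, 0.1154, 0.1572, 0.1776], E[r] = 0.4842, γ^t·E[r] = 0.352982, running G = 1.815262
t=4: π = [0.1538, 0.1689, 0.2264, 0.1154, 0.1573, 0.1782], E[r] = 0.4806, γ^t·E[r] = 0.315289, running G = 2.130551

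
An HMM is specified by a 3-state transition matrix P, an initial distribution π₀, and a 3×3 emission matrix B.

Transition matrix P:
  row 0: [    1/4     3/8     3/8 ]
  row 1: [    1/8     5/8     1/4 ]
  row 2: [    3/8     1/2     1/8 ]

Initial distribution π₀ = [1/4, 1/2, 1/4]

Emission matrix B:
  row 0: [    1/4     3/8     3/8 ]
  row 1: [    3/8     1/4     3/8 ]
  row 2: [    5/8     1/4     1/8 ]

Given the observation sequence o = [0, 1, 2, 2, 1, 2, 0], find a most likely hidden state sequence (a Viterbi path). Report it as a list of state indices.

path = [1, 1, 1, 1, 1, 1, 1]

t=0: δ = [6.250e-02, 1.875e-01, 1.562e-01]  (obs o_0=0)
t=1: δ = [2.197e-02, 2.930e-02, 1.172e-02]  ψ = [2, 1, 1]  (obs o_1=1)
t=2: δ = [2.060e-03, 6.866e-03, 1.030e-03]  ψ = [0, 1, 0]  (obs o_2=2)
t=3: δ = [3.219e-04, 1.609e-03, 2.146e-04]  ψ = [1, 1, 1]  (obs o_3=2)
t=4: δ = [7.544e-05, 2.515e-04, 1.006e-04]  ψ = [1, 1, 1]  (obs o_4=1)
t=5: δ = [1.414e-05, 5.894e-05, 7.858e-06]  ψ = [2, 1, 1]  (obs o_5=2)
t=6: δ = [1.842e-06, 1.381e-05, 9.209e-06]  ψ = [1, 1, 1]  (obs o_6=0)
backtrack: best end state = 1; path = [1, 1, 1, 1, 1, 1, 1]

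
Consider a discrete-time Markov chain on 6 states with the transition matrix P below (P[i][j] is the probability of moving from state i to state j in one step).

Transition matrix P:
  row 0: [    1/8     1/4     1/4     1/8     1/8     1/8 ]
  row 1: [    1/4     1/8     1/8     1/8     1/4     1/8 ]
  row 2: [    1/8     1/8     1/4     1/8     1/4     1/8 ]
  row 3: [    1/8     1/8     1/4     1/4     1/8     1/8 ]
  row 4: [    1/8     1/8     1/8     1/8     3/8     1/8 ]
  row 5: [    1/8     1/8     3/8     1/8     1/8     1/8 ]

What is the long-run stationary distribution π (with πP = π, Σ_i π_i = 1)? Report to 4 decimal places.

π = [0.1429, 0.1429, 0.2194, 0.1429, 0.2270, 0.1250]

Balance equations π_j = Σ_i π_i·P[i][j]:
  π_0 = 1/8·π_0 + 1/4·π_1 + 1/8·π_2 + 1/8·π_3 + 1/8·π_4 + 1/8·π_5
  π_1 = 1/4·π_0 + 1/8·π_1 + 1/8·π_2 + 1/8·π_3 + 1/8·π_4 + 1/8·π_5
  π_2 = 1/4·π_0 + 1/8·π_1 + 1/4·π_2 + 1/4·π_3 + 1/8·π_4 + 3/8·π_5
  π_3 = 1/8·π_0 + 1/8·π_1 + 1/8·π_2 + 1/4·π_3 + 1/8·π_4 + 1/8·π_5
  π_4 = 1/8·π_0 + 1/4·π_1 + 1/4·π_2 + 1/8·π_3 + 3/8·π_4 + 1/8·π_5
  normalize: π_0 + π_1 + π_2 + π_3 + π_4 + π_5 = 1
Solving the linear system gives exactly π = [1/7, 1/7, 43/196, 1/7, 89/392, 1/8].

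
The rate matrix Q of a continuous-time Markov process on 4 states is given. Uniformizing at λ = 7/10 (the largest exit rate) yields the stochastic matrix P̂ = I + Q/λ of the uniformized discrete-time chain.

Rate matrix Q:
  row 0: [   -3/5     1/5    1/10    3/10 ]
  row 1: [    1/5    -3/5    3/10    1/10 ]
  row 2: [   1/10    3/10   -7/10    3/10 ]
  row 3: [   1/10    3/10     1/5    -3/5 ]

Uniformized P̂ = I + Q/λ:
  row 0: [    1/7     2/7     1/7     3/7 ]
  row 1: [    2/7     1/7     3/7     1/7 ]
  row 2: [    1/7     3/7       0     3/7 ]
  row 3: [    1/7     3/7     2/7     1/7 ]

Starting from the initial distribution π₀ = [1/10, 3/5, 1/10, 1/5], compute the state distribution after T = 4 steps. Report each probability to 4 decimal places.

t=0: π = [0.1000, 0.6000, 0.1000, 0.2000]
t=1: π = [0.2286, 0.2429, 0.3286, 0.2000]
t=2: π = [0.1776, 0.3265, 0.1939, 0.3020]
t=3: π = [0.1895, 0.3099, 0.2516, 0.2490]
t=4: π = [0.1871, 0.3130, 0.2310, 0.2689]

π = [0.1871, 0.3130, 0.2310, 0.2689]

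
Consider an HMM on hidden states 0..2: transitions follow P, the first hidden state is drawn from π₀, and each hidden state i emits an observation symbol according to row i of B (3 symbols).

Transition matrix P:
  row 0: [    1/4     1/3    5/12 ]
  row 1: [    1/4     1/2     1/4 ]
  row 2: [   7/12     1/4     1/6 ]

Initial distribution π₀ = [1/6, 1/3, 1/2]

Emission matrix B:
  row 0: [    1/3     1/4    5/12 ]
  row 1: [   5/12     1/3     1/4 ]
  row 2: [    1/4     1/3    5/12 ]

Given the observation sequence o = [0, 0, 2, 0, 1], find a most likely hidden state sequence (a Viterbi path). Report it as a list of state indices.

t=0: δ = [5.556e-02, 1.389e-01, 1.250e-01]  (obs o_0=0)
t=1: δ = [2.431e-02, 2.894e-02, 8.681e-03]  ψ = [2, 1, 1]  (obs o_1=0)
t=2: δ = [3.014e-03, 3.617e-03, 4.220e-03]  ψ = [1, 1, 0]  (obs o_2=2)
t=3: δ = [8.205e-04, 7.535e-04, 3.140e-04]  ψ = [2, 1, 0]  (obs o_3=0)
t=4: δ = [5.128e-05, 1.256e-04, 1.140e-04]  ψ = [0, 1, 0]  (obs o_4=1)
backtrack: best end state = 1; path = [1, 1, 1, 1, 1]

path = [1, 1, 1, 1, 1]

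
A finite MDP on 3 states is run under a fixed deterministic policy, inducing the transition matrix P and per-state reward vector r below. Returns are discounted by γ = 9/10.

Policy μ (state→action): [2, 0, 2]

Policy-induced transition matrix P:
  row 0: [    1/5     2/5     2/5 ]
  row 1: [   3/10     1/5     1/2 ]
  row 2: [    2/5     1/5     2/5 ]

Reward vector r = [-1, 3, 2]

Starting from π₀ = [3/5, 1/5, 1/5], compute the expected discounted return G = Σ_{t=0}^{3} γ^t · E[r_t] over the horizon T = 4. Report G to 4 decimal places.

t=0: π = [0.6000, 0.2000, 0.2000], E[r] = 0.4000, γ^t·E[r] = 0.400000, running G = 0.400000
t=1: π = [0.2600, 0.3200, 0.4200], E[r] = 1.5400, γ^t·E[r] = 1.386000, running G = 1.786000
t=2: π = [0.3160, 0.2520, 0.4320], E[r] = 1.3040, γ^t·E[r] = 1.056240, running G = 2.842240
t=3: π = [0.3116, 0.2632, 0.4252], E[r] = 1.3284, γ^t·E[r] = 0.968404, running G = 3.810644

G = 3.8106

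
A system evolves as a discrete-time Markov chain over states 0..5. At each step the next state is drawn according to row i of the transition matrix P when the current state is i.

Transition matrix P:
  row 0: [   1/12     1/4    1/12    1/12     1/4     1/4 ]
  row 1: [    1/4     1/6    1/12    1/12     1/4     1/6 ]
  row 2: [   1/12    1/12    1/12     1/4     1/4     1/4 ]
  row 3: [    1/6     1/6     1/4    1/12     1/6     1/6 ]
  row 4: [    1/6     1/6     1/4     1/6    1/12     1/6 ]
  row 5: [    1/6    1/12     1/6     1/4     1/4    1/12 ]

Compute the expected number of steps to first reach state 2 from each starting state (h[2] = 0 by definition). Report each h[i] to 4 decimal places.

h = [6.4945, 6.5412, 0.0000, 5.5385, 5.5385, 5.8874]

First-step conditioning: h[2] = 0; for i ≠ 2, h[i] = 1 + Σ_k P[i][k]·h[k].
  h[0] = 1 + 1/12·h[0] + 1/4·h[1] + 1/12·h[3] + 1/4·h[4] + 1/4·h[5]
  h[1] = 1 + 1/4·h[0] + 1/6·h[1] + 1/12·h[3] + 1/4·h[4] + 1/6·h[5]
  h[3] = 1 + 1/6·h[0] + 1/6·h[1] + 1/12·h[3] + 1/6·h[4] + 1/6·h[5]
  h[4] = 1 + 1/6·h[0] + 1/6·h[1] + 1/6·h[3] + 1/12·h[4] + 1/6·h[5]
  h[5] = 1 + 1/6·h[0] + 1/12·h[1] + 1/4·h[3] + 1/4·h[4] + 1/12·h[5]
Solving the 5×5 linear system over states ≠ 2 gives exactly h = [591/91, 2381/364, 0, 72/13, 72/13, 2143/364] (h[2] = 0 is the target).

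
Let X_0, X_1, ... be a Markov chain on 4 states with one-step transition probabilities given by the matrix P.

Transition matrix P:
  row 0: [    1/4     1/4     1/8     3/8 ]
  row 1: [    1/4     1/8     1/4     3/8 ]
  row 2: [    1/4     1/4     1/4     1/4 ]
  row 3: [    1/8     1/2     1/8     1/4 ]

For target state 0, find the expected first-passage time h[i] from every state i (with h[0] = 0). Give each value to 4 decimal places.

h = [0.0000, 4.7333, 4.6667, 5.2667]

First-step conditioning: h[0] = 0; for i ≠ 0, h[i] = 1 + Σ_k P[i][k]·h[k].
  h[1] = 1 + 1/8·h[1] + 1/4·h[2] + 3/8·h[3]
  h[2] = 1 + 1/4·h[1] + 1/4·h[2] + 1/4·h[3]
  h[3] = 1 + 1/2·h[1] + 1/8·h[2] + 1/4·h[3]
Solving the 3×3 linear system over states ≠ 0 gives exactly h = [0, 71/15, 14/3, 79/15] (h[0] = 0 is the target).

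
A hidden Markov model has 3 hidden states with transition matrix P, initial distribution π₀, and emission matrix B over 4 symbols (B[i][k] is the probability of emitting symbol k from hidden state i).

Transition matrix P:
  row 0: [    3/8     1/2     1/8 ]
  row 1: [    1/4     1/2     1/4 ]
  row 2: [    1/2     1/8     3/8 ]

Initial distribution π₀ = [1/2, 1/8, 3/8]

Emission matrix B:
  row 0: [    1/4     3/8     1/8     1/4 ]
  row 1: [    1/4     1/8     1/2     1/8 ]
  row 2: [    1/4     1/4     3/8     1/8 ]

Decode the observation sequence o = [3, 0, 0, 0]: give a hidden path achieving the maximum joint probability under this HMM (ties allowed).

t=0: δ = [1.250e-01, 1.562e-02, 4.688e-02]  (obs o_0=3)
t=1: δ = [1.172e-02, 1.562e-02, 4.395e-03]  ψ = [0, 0, 2]  (obs o_1=0)
t=2: δ = [1.099e-03, 1.953e-03, 9.766e-04]  ψ = [0, 1, 1]  (obs o_2=0)
t=3: δ = [1.221e-04, 2.441e-04, 1.221e-04]  ψ = [1, 1, 1]  (obs o_3=0)
backtrack: best end state = 1; path = [0, 1, 1, 1]

path = [0, 1, 1, 1]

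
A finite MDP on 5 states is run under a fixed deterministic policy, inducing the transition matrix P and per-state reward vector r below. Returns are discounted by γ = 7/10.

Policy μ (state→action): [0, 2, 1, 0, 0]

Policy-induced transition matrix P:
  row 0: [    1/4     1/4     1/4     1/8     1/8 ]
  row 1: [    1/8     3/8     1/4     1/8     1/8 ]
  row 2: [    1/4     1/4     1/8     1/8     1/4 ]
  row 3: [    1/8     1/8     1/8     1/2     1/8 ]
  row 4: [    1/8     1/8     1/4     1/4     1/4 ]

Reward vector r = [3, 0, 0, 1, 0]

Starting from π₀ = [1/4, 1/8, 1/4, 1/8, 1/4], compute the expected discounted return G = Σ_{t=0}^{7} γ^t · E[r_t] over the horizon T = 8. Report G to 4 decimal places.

t=0: π = [0.2500, 0.1250, 0.2500, 0.1250, 0.2500], E[r] = 0.8750, γ^t·E[r] = 0.875000, running G = 0.875000
t=1: π = [0.1875, 0.2188, 0.2031, 0.2031, 0.1875], E[r] = 0.7656, γ^t·E[r] = 0.535938, running G = 1.410938
t=2: π = [0.1738, 0.2285, 0.1992, 0.2246, 0.1738], E[r] = 0.7461, γ^t·E[r] = 0.365586, running G = 1.776523
t=3: π = [0.1716, 0.2288, 0.1970, 0.2310, 0.1716], E[r] = 0.7458, γ^t·E[r] = 0.255826, running G = 2.032350
t=4: π = [0.1711, 0.2283, 0.1965, 0.2331, 0.1711], E[r] = 0.7463, γ^t·E[r] = 0.179188, running G = 2.211538
t=5: π = [0.1709, 0.2280, 0.1963, 0.2338, 0.1709], E[r] = 0.7466, γ^t·E[r] = 0.125486, running G = 2.337024
t=6: π = [0.1709, 0.2279, 0.1962, 0.2340, 0.1709], E[r] = 0.7468, γ^t·E[r] = 0.087855, running G = 2.424879
t=7: π = [0.1709, 0.2279, 0.1962, 0.2341, 0.1709], E[r] = 0.7468, γ^t·E[r] = 0.061503, running G = 2.486382

G = 2.4864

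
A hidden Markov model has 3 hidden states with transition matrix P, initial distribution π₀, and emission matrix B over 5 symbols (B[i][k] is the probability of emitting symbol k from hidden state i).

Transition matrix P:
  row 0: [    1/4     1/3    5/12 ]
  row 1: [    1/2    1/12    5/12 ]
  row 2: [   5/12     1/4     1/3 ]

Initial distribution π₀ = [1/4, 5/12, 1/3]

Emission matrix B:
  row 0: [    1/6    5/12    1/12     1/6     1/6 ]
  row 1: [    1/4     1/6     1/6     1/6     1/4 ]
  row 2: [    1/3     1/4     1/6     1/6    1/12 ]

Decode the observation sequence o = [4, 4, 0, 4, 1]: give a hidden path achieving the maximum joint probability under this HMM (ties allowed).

t=0: δ = [4.167e-02, 1.042e-01, 2.778e-02]  (obs o_0=4)
t=1: δ = [8.681e-03, 3.472e-03, 3.617e-03]  ψ = [1, 0, 1]  (obs o_1=4)
t=2: δ = [3.617e-04, 7.234e-04, 1.206e-03]  ψ = [0, 0, 0]  (obs o_2=0)
t=3: δ = [8.372e-05, 7.535e-05, 3.349e-05]  ψ = [2, 2, 2]  (obs o_3=4)
t=4: δ = [1.570e-05, 4.651e-06, 8.721e-06]  ψ = [1, 0, 0]  (obs o_4=1)
backtrack: best end state = 0; path = [1, 0, 2, 1, 0]

path = [1, 0, 2, 1, 0]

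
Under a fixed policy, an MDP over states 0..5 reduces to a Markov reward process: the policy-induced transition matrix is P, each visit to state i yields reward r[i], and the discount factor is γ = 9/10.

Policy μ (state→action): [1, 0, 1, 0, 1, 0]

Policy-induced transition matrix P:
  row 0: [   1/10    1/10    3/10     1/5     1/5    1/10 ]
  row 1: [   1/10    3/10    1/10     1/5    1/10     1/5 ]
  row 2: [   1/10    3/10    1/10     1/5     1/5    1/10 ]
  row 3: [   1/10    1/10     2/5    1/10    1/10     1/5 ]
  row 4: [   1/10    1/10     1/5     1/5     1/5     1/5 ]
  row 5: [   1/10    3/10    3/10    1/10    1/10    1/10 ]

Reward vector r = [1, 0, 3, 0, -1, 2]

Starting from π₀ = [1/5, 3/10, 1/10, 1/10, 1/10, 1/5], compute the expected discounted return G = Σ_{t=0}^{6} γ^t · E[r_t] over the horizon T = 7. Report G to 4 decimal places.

t=0: π = [0.2000, 0.3000, 0.1000, 0.1000, 0.1000, 0.2000], E[r] = 0.8000, γ^t·E[r] = 0.800000, running G = 0.800000
t=1: π = [0.1000, 0.2200, 0.2200, 0.1700, 0.1400, 0.1500], E[r] = 0.9200, γ^t·E[r] = 0.828000, running G = 1.628000
t=2: π = [0.1000, 0.2180, 0.2150, 0.1680, 0.1460, 0.1530], E[r] = 0.9050, γ^t·E[r] = 0.733050, running G = 2.361050
t=3: π = [0.1000, 0.2172, 0.2156, 0.1679, 0.1461, 0.1532], E[r] = 0.9071, γ^t·E[r] = 0.661276, running G = 3.022326
t=4: π = [0.1000, 0.2172, 0.2156, 0.1679, 0.1462, 0.1531], E[r] = 0.9069, γ^t·E[r] = 0.595037, running G = 3.617363
t=5: π = [0.1000, 0.2172, 0.2156, 0.1679, 0.1462, 0.1531], E[r] = 0.9069, γ^t·E[r] = 0.535514, running G = 4.152876
t=6: π = [0.1000, 0.2172, 0.2156, 0.1679, 0.1462, 0.1531], E[r] = 0.9069, γ^t·E[r] = 0.481971, running G = 4.634847

G = 4.6348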